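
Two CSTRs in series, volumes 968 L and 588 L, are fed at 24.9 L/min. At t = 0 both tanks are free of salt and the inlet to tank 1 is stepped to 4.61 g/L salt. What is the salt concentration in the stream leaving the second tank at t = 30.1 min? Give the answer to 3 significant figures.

Species balance on tank i: dCᵢ/dt = (Cᵢ₋₁ − Cᵢ)/τᵢ with τᵢ = Vᵢ/Q.
τ₁ = 968/24.9 = 38.876 min; τ₂ = 588/24.9 = 23.614 min.
Tank 1: C₁ = C_in(1 − e^(−t/τ₁)). Tank 2 (τ₁ ≠ τ₂): C₂ = C_in[1 − (τ₁ e^(−t/τ₁) − τ₂ e^(−t/τ₂))/(τ₁ − τ₂)].
At t = 30.1: e^(−t/τ₁) = 0.46104, e^(−t/τ₂) = 0.27953.
C₂ = 4.61·[1 − (38.876·0.46104 − 23.614·0.27953)/(15.261)] = 4.61·0.25809 = 1.1898 g/L.

1.19 g/L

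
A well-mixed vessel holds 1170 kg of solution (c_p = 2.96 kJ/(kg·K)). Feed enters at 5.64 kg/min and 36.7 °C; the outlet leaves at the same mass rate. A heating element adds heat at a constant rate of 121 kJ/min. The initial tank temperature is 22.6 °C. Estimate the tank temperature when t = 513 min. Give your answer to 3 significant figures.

Unsteady energy balance on the tank contents: M c_p dT/dt = ṁ c_p (T_in − T) + 121.
τ = M/ṁ = 207.45 min; T_ss = T_in + Q̇/(ṁ c_p) = 36.7 + 121/(5.64·2.96) = 43.948 °C.
This is linear first-order; T(t) = T_ss + (T₀ − T_ss) e^(−t/τ).
T(513) = 43.948 + (-21.348)·e^(−513/207.45) = 43.948 + (-21.348)·0.084338 = 42.147 °C.

42.1 °C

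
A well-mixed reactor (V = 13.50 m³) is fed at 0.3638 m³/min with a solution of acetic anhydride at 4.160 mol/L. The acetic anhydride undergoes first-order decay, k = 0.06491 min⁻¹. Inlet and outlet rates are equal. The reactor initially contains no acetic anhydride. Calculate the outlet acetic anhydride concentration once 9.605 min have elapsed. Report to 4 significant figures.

0.7154 mol/L

V dC/dt = Q(C_in − C) − k V C.
This is linear with rate a = Q/V + k = 0.0918581 min⁻¹.
C_ss = Q C_in/(Q + kV) = 1.22041 mol/L; C(t) = C_ss + (C₀ − C_ss) e^(−a t).
C(9.605) = 1.22041 + (-1.22041)·e^(−0.0918581·9.605) = 1.22041 + (-1.22041)·0.413831 = 0.715365 mol/L.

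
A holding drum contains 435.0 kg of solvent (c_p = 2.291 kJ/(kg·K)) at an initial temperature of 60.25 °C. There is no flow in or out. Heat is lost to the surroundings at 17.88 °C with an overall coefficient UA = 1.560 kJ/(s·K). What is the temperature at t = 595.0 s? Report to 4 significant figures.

Unsteady energy balance on the tank contents: M c_p dT/dt = −UA(T − T_amb).
dT/dt = (T_ss − T)/τ with T_ss = T_amb = 17.8800 °C, τ = M c_p/UA = 435.0·2.291/1.560 = 638.837 s.
Integrating: T(t) = T_ss + (T₀ − T_ss) e^(−t/τ).
T(595.0) = 17.8800 + (42.3700)·0.394009 = 34.5742 °C.

34.57 °C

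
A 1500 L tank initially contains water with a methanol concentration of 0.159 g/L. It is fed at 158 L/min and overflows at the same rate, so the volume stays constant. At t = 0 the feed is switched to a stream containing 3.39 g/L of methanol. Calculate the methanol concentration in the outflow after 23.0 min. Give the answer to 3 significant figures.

Transient balance on the dissolved component: V dC/dt = Q(C_in − C).
Time constant τ = V/Q = 1500/158 = 9.4937 min.
Integrating: C(t) = C_in + (C₀ − C_in) e^(−t/τ).
C(23.0) = 3.39 + (0.159 − 3.39)·e^(−23.0/9.4937) = 3.39 + (-3.2310)·0.088685 = 3.1035 g/L.

3.10 g/L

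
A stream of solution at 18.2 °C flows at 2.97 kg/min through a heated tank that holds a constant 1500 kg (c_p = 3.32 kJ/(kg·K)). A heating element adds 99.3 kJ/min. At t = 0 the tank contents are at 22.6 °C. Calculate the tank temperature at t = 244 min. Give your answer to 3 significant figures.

M c_p dT/dt = ṁ c_p (T_in − T) + Q̇.
τ = M/ṁ = 505.05 min; T_ss = T_in + Q̇/(ṁ c_p) = 18.2 + 99.3/(2.97·3.32) = 28.271 °C.
Integrating: T(t) = T_ss + (T₀ − T_ss) e^(−t/τ).
T(244) = 28.271 + (-5.6706)·e^(−244/505.05) = 28.271 + (-5.6706)·0.61686 = 24.773 °C.

24.8 °C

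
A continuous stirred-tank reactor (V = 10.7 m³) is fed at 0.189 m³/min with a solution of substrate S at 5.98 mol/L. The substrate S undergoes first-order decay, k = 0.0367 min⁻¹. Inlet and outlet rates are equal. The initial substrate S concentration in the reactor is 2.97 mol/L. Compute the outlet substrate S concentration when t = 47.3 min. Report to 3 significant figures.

2.02 mol/L

V dC/dt = Q(C_in − C) − k V C.
dC/dt = (Q/V) C_in − (Q/V + k) C; effective rate a = Q/V + k = 0.017664 + 0.0367 = 0.054364 min⁻¹.
C_ss = Q C_in/(Q + kV) = 1.9430 mol/L; C(t) = C_ss + (C₀ − C_ss) e^(−a t).
C(47.3) = 1.9430 + (1.0270)·e^(−0.054364·47.3) = 1.9430 + (1.0270)·0.076429 = 2.0215 mol/L.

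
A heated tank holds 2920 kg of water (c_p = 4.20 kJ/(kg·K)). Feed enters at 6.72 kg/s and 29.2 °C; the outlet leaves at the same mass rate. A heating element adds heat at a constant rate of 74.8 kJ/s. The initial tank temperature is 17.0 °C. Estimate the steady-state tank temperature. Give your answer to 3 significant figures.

31.9 °C

First-law balance (no shaft work): M c_p dT/dt = ṁ c_p (T_in − T) + 74.8.
At steady state dT/dt = 0 ⇒ T_ss = T_in + Q̇/(ṁ c_p) = 29.2 + 74.8/(6.72·4.20) = 31.850 °C.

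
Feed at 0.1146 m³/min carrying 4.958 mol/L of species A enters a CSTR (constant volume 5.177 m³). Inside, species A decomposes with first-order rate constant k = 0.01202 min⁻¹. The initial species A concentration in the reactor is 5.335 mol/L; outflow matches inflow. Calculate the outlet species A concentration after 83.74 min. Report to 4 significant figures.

V dC/dt = Q(C_in − C) − k V C.
dC/dt = (Q/V) C_in − (Q/V + k) C; effective rate a = Q/V + k = 0.0221364 + 0.01202 = 0.0341564 min⁻¹.
C_ss = Q C_in/(Q + kV) = 3.21323 mol/L; C(t) = C_ss + (C₀ − C_ss) e^(−a t).
C(83.74) = 3.21323 + (2.12177)·e^(−0.0341564·83.74) = 3.21323 + (2.12177)·0.0572542 = 3.33471 mol/L.

3.335 mol/L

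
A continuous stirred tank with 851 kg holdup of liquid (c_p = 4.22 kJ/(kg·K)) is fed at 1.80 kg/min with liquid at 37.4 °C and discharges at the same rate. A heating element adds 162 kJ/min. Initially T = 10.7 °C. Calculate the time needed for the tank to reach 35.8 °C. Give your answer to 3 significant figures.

350 min

Heat balance on the well-mixed liquid: M c_p dT/dt = ṁ c_p (T_in − T) + 162.
τ = M/ṁ = 472.78 min; T_ss = T_in + Q̇/(ṁ c_p) = 58.727 °C.
T(t) = T_ss + (T₀ − T_ss) e^(−t/τ). Set T = 35.8:
e^(−t/τ) = (35.8 − 58.727)/(10.7 − 58.727) = 0.47738
t = −472.78 · ln(0.47738) = 349.59 min.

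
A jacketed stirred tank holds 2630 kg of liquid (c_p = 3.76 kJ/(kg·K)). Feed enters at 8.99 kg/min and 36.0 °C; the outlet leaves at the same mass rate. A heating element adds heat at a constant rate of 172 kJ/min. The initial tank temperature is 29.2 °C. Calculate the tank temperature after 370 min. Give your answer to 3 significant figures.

M c_p dT/dt = ṁ c_p (T_in − T) + Q̇.
τ = M/ṁ = 292.55 min; T_ss = T_in + Q̇/(ṁ c_p) = 36.0 + 172/(8.99·3.76) = 41.088 °C.
Integrating: T(t) = T_ss + (T₀ − T_ss) e^(−t/τ).
T(370) = 41.088 + (-11.888)·e^(−370/292.55) = 41.088 + (-11.888)·0.28231 = 37.732 °C.

37.7 °C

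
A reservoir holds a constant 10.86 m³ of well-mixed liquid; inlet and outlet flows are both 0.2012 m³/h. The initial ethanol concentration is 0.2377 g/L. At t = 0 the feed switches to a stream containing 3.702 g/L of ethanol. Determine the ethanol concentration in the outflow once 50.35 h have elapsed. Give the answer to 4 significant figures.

Transient balance on the dissolved component: V dC/dt = Q(C_in − C).
So dC/dt = (C_in − C)/τ with τ = V/Q = 10.86/0.2012 = 53.9761 h.
This is linear first-order; C(t) = C_in + (C₀ − C_in) e^(−t/τ).
C(50.35) = 3.702 + (0.2377 − 3.702)·e^(−50.35/53.9761) = 3.702 + (-3.46430)·0.393443 = 2.33900 g/L.

2.339 g/L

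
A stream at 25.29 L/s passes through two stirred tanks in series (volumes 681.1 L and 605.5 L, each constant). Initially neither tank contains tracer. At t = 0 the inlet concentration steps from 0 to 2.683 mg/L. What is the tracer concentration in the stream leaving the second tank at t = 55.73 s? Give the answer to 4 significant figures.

Time constants: τᵢ = Vᵢ/Q for each well-mixed tank.
τ₁ = 681.1/25.29 = 26.9316 s; τ₂ = 605.5/25.29 = 23.9423 s.
Tank 1: C₁ = C_in(1 − e^(−t/τ₁)). Tank 2 (τ₁ ≠ τ₂): C₂ = C_in[1 − (τ₁ e^(−t/τ₁) − τ₂ e^(−t/τ₂))/(τ₁ − τ₂)].
At t = 55.73: e^(−t/τ₁) = 0.126272, e^(−t/τ₂) = 0.0975215.
C₂ = 2.683·[1 − (26.9316·0.126272 − 23.9423·0.0975215)/(2.98932)] = 2.683·0.643458 = 1.72640 mg/L.

1.726 mg/L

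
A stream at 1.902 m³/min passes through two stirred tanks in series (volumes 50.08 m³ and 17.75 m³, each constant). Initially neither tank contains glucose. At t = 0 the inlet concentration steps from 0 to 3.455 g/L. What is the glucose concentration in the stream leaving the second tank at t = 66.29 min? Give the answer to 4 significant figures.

Species balance on tank i: dCᵢ/dt = (Cᵢ₋₁ − Cᵢ)/τᵢ with τᵢ = Vᵢ/Q.
τ₁ = 50.08/1.902 = 26.3302 min; τ₂ = 17.75/1.902 = 9.33228 min.
Solving the cascade with C₁(0)=C₂(0)=0 gives C₂(t) = C_in[1 − (τ₁ e^(−t/τ₁) − τ₂ e^(−t/τ₂))/(τ₁ − τ₂)].
At t = 66.29: e^(−t/τ₁) = 0.0806494, e^(−t/τ₂) = 0.000822386.
C₂ = 3.455·[1 − (26.3302·0.0806494 − 9.33228·0.000822386)/(16.9979)] = 3.455·0.875523 = 3.02493 g/L.

3.025 g/L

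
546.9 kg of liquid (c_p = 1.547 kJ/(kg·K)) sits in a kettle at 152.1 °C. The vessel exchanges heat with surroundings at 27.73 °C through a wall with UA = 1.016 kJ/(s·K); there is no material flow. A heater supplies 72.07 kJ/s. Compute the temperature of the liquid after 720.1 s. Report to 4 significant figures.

121.2 °C

M c_p dT/dt = −UA(T − T_amb) + Q̇.
dT/dt = (T_ss − T)/τ with T_ss = T_amb + Q̇/UA = 27.73 + 72.07/1.016 = 98.6650 °C, τ = M c_p/UA = 546.9·1.547/1.016 = 832.731 s.
Integrating: T(t) = T_ss + (T₀ − T_ss) e^(−t/τ).
T(720.1) = 98.6650 + (53.4350)·0.421159 = 121.170 °C.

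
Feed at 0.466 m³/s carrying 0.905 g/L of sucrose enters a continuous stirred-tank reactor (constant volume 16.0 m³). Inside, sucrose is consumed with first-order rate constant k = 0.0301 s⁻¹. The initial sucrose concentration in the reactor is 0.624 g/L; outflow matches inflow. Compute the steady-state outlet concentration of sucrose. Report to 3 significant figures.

Accumulation = in − out − consumed: V dC/dt = Q C_in − Q C − k V C.
At steady state: 0 = Q C_in − (Q + kV) C_ss, so C_ss = Q C_in/(Q + kV).
C_ss = 0.466·0.905/(0.466 + 0.0301·16.0) = 0.42173/0.94760 = 0.44505 g/L.

0.445 g/L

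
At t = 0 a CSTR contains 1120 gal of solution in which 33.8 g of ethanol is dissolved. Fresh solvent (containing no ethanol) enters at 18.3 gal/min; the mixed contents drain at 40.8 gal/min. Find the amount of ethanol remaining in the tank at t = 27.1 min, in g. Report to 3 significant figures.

8.12 g

Total volume: dV/dt = Q_in − Q_out = -22.500 gal/min, so V(t) = 1120 − 22.500 t and V(27.1) = 510.25 gal.
Species balance (pure solvent in): dm/dt = −Q_out · m/V(t).
dm/m = −Q_out dt/(V₀ − 22.500 t); integrating gives ln(m/m₀) = −(Q_out/(Q_in−Q_out)) ln(V/V₀).
m = m₀ (V₀/V)^(Q_out/(Q_in−Q_out)) = 33.8 × (1120/510.25)^(-1.8133) = 8.1242 g.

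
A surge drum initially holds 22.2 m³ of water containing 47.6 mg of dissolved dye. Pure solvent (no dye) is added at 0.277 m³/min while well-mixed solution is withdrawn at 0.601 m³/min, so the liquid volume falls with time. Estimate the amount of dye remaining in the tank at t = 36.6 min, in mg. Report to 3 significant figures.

Total volume: dV/dt = Q_in − Q_out = -0.32400 m³/min, so V(t) = 22.2 − 0.32400 t and V(36.6) = 10.342 m³.
No dye enters, so dm/dt = −Q_out · (m/V).
dm/m = −Q_out dt/(V₀ − 0.32400 t); integrating gives ln(m/m₀) = −(Q_out/(Q_in−Q_out)) ln(V/V₀).
m = m₀ (V₀/V)^(Q_out/(Q_in−Q_out)) = 47.6 × (22.2/10.342)^(-1.8549) = 11.540 mg.

11.5 mg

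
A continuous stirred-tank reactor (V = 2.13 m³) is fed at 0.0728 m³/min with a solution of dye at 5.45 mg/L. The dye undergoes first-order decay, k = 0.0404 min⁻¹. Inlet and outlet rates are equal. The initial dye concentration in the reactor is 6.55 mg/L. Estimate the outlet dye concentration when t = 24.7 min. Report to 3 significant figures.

V dC/dt = Q(C_in − C) − k V C.
dC/dt = (Q/V) C_in − (Q/V + k) C; effective rate a = Q/V + k = 0.034178 + 0.0404 = 0.074578 min⁻¹.
C_ss = Q C_in/(Q + kV) = 2.4977 mg/L; C(t) = C_ss + (C₀ − C_ss) e^(−a t).
C(24.7) = 2.4977 + (4.0523)·e^(−0.074578·24.7) = 2.4977 + (4.0523)·0.15849 = 3.1399 mg/L.

3.14 mg/L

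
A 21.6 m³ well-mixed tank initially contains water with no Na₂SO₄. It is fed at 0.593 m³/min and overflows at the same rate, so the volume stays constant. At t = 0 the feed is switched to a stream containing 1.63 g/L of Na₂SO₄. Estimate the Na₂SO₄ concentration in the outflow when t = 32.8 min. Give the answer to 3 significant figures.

Accumulation = in − out for the solute gives V dC/dt = Q(C_in − C).
Rewrite as dC/dt + C/τ = C_in/τ, τ = V/Q = 36.425 min.
Integrating: C(t) = C_in + (C₀ − C_in) e^(−t/τ).
C(32.8) = 1.63 + (0 − 1.63)·e^(−32.8/36.425) = 1.63 + (-1.6300)·0.40637 = 0.96761 g/L.

0.968 g/L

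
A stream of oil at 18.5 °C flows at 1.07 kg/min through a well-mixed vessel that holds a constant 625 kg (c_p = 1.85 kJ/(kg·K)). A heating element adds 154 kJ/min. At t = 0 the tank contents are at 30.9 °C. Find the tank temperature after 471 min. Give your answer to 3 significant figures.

M c_p dT/dt = ṁ c_p (T_in − T) + Q̇.
Rearrange: dT/dt = (T_ss − T)/τ with τ = M/ṁ = 584.11 min and T_ss = T_in + Q̇/(ṁ c_p) = 96.297 °C.
T approaches T_ss exponentially: T(t) = T_ss + (T₀ − T_ss) e^(−t/τ).
T(471) = 96.297 + (-65.397)·e^(−471/584.11) = 96.297 + (-65.397)·0.44648 = 67.099 °C.

67.1 °C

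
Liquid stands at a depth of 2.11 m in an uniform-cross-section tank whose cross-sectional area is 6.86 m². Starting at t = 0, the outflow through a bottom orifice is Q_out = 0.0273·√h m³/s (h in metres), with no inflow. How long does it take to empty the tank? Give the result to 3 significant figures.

Accumulation of liquid (constant cross-section A): A dh/dt = −0.0273 √h.
∫ h^(−1/2) dh = −(0.0273/A) ∫ dt, giving 2√h = 2√h₀ − (0.0273/A) t.
Tank is empty when √h = 0: t_empty = 2A√h₀/0.0273.
t_empty = 2·6.86·√2.11/0.0273 = 13.720·1.4526/0.0273 = 730.02 s.

730 s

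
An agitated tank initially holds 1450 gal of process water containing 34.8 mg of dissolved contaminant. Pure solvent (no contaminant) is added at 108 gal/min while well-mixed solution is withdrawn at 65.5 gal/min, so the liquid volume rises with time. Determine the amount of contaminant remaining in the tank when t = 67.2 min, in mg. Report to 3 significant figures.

6.50 mg

Let m(t) be the amount of contaminant. Volume: V(t) = V₀ + (Q_in − Q_out) t = 1450 + 42.500 t; V(67.2) = 4306.0 gal.
Solute balance: dm/dt = 0 − Q_out C = −Q_out m/V(t).
Separate: dm/m = −Q_out dt/V(t) ⇒ ln(m/m₀) = −(Q_out/(Q_in−Q_out)) ln(V/V₀).
m = m₀ (V₀/V)^(Q_out/(Q_in−Q_out)) = 34.8 × (1450/4306.0)^(1.5412) = 6.5021 mg.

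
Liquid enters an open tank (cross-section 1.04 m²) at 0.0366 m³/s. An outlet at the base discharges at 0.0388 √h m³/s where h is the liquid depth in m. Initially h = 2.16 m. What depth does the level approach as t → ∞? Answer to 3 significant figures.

Level balance: A dh/dt = 0.0366 − 0.0388 √h. Setting dh/dt = 0:
Q_in = 0.0388 √h_ss ⇒ √h_ss = 0.0366/0.0388 = 0.94330.
h_ss = 0.94330² = 0.88981 m. (Since h₀ = 2.16 m > h_ss, the level will fall toward this value.)

0.890 m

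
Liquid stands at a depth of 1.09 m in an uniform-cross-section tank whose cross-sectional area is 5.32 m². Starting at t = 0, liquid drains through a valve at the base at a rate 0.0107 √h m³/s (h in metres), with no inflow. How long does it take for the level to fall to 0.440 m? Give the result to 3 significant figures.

Accumulation of liquid (constant cross-section A): A dh/dt = −0.0107 √h.
Separate and integrate: 2(√h − √h₀) = −(0.0107/A) t.
t = 2A(√h₀ − √h)/0.0107 = 2·5.32·(√1.09 − √0.440)/0.0107
  = 10.640 × (1.0440 − 0.66332) / 0.0107 = 378.57 s.

379 s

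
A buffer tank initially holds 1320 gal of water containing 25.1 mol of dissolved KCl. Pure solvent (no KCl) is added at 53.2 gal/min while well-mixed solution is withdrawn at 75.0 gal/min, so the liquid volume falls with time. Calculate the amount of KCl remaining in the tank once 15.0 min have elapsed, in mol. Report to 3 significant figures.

9.43 mol

Total volume: dV/dt = Q_in − Q_out = -21.800 gal/min, so V(t) = 1320 − 21.800 t and V(15.0) = 993.00 gal.
No KCl enters, so dm/dt = −Q_out · (m/V).
dm/m = −Q_out dt/(V₀ − 21.800 t); integrating gives ln(m/m₀) = −(Q_out/(Q_in−Q_out)) ln(V/V₀).
m = m₀ (V₀/V)^(Q_out/(Q_in−Q_out)) = 25.1 × (1320/993.00)^(-3.4404) = 9.4267 mol.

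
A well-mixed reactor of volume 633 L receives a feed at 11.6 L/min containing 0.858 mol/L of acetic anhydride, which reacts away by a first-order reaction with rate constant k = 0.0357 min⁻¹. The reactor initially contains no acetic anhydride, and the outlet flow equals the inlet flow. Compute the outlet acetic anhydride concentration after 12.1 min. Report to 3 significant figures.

0.140 mol/L

Species balance: V dC/dt = Q C_in − Q C − k V C.
This is linear with rate a = Q/V + k = 0.054025 min⁻¹.
C_ss = Q C_in/(Q + kV) = 0.29103 mol/L; C(t) = C_ss + (C₀ − C_ss) e^(−a t).
C(12.1) = 0.29103 + (-0.29103)·e^(−0.054025·12.1) = 0.29103 + (-0.29103)·0.52011 = 0.13966 mol/L.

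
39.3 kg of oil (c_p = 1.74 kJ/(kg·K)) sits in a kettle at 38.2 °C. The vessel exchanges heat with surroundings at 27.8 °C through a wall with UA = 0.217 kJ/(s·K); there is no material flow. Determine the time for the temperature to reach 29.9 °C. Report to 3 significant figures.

M c_p dT/dt = −UA(T − T_amb).
τ = M c_p/UA = 315.12 s; T_ss = T_amb = 27.800 °C.
T(t) = T_ss + (T₀ − T_ss)e^(−t/τ); set T = 29.9:
t = −τ ln[(T − T_ss)/(T₀ − T_ss)] = −315.12 · ln(0.20192) = 504.16 s.

504 s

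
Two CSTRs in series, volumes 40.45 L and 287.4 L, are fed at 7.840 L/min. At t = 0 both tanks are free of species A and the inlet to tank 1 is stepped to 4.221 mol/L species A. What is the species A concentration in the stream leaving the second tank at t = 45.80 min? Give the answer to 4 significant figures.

Each tank obeys Vᵢ dCᵢ/dt = Q(Cᵢ₋₁ − Cᵢ), so τᵢ = Vᵢ/Q.
τ₁ = 40.45/7.840 = 5.15944 min; τ₂ = 287.4/7.840 = 36.6582 min.
Solving the cascade with C₁(0)=C₂(0)=0 gives C₂(t) = C_in[1 − (τ₁ e^(−t/τ₁) − τ₂ e^(−t/τ₂))/(τ₁ − τ₂)].
At t = 45.80: e^(−t/τ₁) = 0.000139571, e^(−t/τ₂) = 0.286682.
C₂ = 4.221·[1 − (5.15944·0.000139571 − 36.6582·0.286682)/(-31.4987)] = 4.221·0.666382 = 2.81280 mol/L.

2.813 mol/L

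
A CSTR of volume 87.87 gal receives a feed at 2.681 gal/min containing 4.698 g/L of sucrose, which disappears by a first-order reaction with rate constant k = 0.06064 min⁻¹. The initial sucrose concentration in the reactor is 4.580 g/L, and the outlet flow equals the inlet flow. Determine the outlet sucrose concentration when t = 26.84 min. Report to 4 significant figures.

1.833 g/L

V dC/dt = Q(C_in − C) − k V C.
dC/dt = (Q/V) C_in − (Q/V + k) C; effective rate a = Q/V + k = 0.0305110 + 0.06064 = 0.0911510 min⁻¹.
C_ss = Q C_in/(Q + kV) = 1.57256 g/L; C(t) = C_ss + (C₀ − C_ss) e^(−a t).
C(26.84) = 1.57256 + (3.00744)·e^(−0.0911510·26.84) = 1.57256 + (3.00744)·0.0865968 = 1.83300 g/L.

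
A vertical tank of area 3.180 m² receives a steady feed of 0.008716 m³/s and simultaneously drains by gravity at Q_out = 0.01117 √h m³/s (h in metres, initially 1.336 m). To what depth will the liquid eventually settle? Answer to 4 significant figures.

Unsteady balance on liquid volume: A dh/dt = Q_in − 0.01117 √h. At steady state dh/dt = 0:
Q_in = 0.01117 √h_ss ⇒ √h_ss = 0.008716/0.01117 = 0.780304.
h_ss = 0.780304² = 0.608875 m. (Since h₀ = 1.336 m > h_ss, the level will fall toward this value.)

0.6089 m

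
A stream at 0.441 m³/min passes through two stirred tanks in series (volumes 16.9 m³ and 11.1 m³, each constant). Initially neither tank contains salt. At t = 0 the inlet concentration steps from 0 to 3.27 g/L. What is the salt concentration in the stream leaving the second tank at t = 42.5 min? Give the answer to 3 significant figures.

Species balance on tank i: dCᵢ/dt = (Cᵢ₋₁ − Cᵢ)/τᵢ with τᵢ = Vᵢ/Q.
τ₁ = 16.9/0.441 = 38.322 min; τ₂ = 11.1/0.441 = 25.170 min.
Tank 1: C₁ = C_in(1 − e^(−t/τ₁)). Tank 2 (τ₁ ≠ τ₂): C₂ = C_in[1 − (τ₁ e^(−t/τ₁) − τ₂ e^(−t/τ₂))/(τ₁ − τ₂)].
At t = 42.5: e^(−t/τ₁) = 0.32988, e^(−t/τ₂) = 0.18479.
C₂ = 3.27·[1 − (38.322·0.32988 − 25.170·0.18479)/(13.152)] = 3.27·0.39245 = 1.2833 g/L.

1.28 g/L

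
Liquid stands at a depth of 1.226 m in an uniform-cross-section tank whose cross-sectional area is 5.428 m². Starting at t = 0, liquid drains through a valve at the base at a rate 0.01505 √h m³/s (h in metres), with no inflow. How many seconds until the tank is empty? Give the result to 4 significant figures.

A dh/dt = −Q_out = −0.01505 √h.
This is separable: 2 d(√h)/dt = −0.01505/A, so √h = √h₀ − (0.01505/(2A)) t.
Tank is empty when √h = 0: t_empty = 2A√h₀/0.01505.
t_empty = 2·5.428·√1.226/0.01505 = 10.8560·1.10725/0.01505 = 798.691 s.

798.7 s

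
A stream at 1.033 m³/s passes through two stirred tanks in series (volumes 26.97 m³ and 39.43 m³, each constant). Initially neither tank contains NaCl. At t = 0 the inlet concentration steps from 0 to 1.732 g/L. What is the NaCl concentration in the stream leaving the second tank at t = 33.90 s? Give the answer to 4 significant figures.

0.5003 g/L

Time constants: τᵢ = Vᵢ/Q for each well-mixed tank.
τ₁ = 26.97/1.033 = 26.1084 s; τ₂ = 39.43/1.033 = 38.1704 s.
Tank 1: C₁ = C_in(1 − e^(−t/τ₁)). Tank 2 (τ₁ ≠ τ₂): C₂ = C_in[1 − (τ₁ e^(−t/τ₁) − τ₂ e^(−t/τ₂))/(τ₁ − τ₂)].
At t = 33.90: e^(−t/τ₁) = 0.272960, e^(−t/τ₂) = 0.411427.
C₂ = 1.732·[1 − (26.1084·0.272960 − 38.1704·0.411427)/(-12.0620)] = 1.732·0.288856 = 0.500299 g/L.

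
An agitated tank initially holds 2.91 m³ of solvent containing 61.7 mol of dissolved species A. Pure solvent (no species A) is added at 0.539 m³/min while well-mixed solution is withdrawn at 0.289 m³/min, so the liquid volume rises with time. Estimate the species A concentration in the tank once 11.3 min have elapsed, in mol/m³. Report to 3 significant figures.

Let m(t) be the amount of species A. Volume: V(t) = V₀ + (Q_in − Q_out) t = 2.91 + 0.25000 t; V(11.3) = 5.7350 m³.
No species A enters, so dm/dt = −Q_out · (m/V).
Separate: dm/m = −Q_out dt/V(t) ⇒ ln(m/m₀) = −(Q_out/(Q_in−Q_out)) ln(V/V₀).
m = m₀ (V₀/V)^(Q_out/(Q_in−Q_out)) = 61.7 × (2.91/5.7350)^(1.1560) = 28.163 mol.
C = m/V = 28.163/5.7350 = 4.9107 mol/m³.

4.91 mol/m³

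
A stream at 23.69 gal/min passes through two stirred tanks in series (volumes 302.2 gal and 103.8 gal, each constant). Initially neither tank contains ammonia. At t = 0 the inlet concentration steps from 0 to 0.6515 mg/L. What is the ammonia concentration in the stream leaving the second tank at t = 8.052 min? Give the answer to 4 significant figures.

0.1779 mg/L

Time constants: τᵢ = Vᵢ/Q for each well-mixed tank.
τ₁ = 302.2/23.69 = 12.7564 min; τ₂ = 103.8/23.69 = 4.38160 min.
Solving the cascade with C₁(0)=C₂(0)=0 gives C₂(t) = C_in[1 − (τ₁ e^(−t/τ₁) − τ₂ e^(−t/τ₂))/(τ₁ − τ₂)].
At t = 8.052: e^(−t/τ₁) = 0.531947, e^(−t/τ₂) = 0.159185.
C₂ = 0.6515·[1 − (12.7564·0.531947 − 4.38160·0.159185)/(8.37484)] = 0.6515·0.273029 = 0.177878 mg/L.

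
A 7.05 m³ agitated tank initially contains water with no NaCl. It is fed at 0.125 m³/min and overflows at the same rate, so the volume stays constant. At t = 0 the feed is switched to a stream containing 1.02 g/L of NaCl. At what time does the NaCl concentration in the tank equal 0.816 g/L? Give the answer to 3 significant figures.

Accumulation = in − out for the solute gives V dC/dt = Q(C_in − C), so τ = V/Q = 56.400 min.
C(t) = C_in + (C₀ − C_in) e^(−t/τ). Set C = 0.816 and solve for t:
e^(−t/τ) = (C − C_in)/(C₀ − C_in) = (0.816 − 1.02)/(0 − 1.02) = 0.20000
t = −τ ln(…) = 56.400 × 1.6094 = 90.772 min.

90.8 min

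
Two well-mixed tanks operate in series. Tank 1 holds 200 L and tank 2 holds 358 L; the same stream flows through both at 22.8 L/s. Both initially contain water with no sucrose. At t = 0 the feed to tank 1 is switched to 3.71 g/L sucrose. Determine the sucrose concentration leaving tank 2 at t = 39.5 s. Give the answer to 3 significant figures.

Time constants: τᵢ = Vᵢ/Q for each well-mixed tank.
τ₁ = 200/22.8 = 8.7719 s; τ₂ = 358/22.8 = 15.702 s.
Solving the cascade with C₁(0)=C₂(0)=0 gives C₂(t) = C_in[1 − (τ₁ e^(−t/τ₁) − τ₂ e^(−t/τ₂))/(τ₁ − τ₂)].
At t = 39.5: e^(−t/τ₁) = 0.011076, e^(−t/τ₂) = 0.080811.
C₂ = 3.71·[1 − (8.7719·0.011076 − 15.702·0.080811)/(-6.9298)] = 3.71·0.83092 = 3.0827 g/L.

3.08 g/L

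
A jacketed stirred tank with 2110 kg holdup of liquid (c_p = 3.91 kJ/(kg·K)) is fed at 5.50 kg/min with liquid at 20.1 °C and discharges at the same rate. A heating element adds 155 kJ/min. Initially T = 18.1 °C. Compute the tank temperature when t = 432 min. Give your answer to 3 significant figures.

24.3 °C

M c_p dT/dt = ṁ c_p (T_in − T) + Q̇.
Rearrange: dT/dt = (T_ss − T)/τ with τ = M/ṁ = 383.64 min and T_ss = T_in + Q̇/(ṁ c_p) = 27.308 °C.
This is linear first-order; T(t) = T_ss + (T₀ − T_ss) e^(−t/τ).
T(432) = 27.308 + (-9.2076)·e^(−432/383.64) = 27.308 + (-9.2076)·0.32431 = 24.322 °C.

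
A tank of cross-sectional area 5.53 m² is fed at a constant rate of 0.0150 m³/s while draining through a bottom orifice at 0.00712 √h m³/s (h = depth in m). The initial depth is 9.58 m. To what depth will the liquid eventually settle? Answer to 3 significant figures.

Unsteady balance on liquid volume: A dh/dt = Q_in − 0.00712 √h. At steady state dh/dt = 0:
Q_in = 0.00712 √h_ss ⇒ √h_ss = 0.0150/0.00712 = 2.1067.
h_ss = 2.1067² = 4.4384 m. (Since h₀ = 9.58 m > h_ss, the level will fall toward this value.)

4.44 m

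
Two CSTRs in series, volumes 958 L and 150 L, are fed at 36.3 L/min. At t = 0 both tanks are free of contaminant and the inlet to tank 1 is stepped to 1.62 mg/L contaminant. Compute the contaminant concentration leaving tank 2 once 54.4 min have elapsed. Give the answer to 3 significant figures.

1.38 mg/L

Species balance on tank i: dCᵢ/dt = (Cᵢ₋₁ − Cᵢ)/τᵢ with τᵢ = Vᵢ/Q.
τ₁ = 958/36.3 = 26.391 min; τ₂ = 150/36.3 = 4.1322 min.
Tank 1: C₁ = C_in(1 − e^(−t/τ₁)). Tank 2 (τ₁ ≠ τ₂): C₂ = C_in[1 − (τ₁ e^(−t/τ₁) − τ₂ e^(−t/τ₂))/(τ₁ − τ₂)].
At t = 54.4: e^(−t/τ₁) = 0.12729, e^(−t/τ₂) = 1.9169e-06.
C₂ = 1.62·[1 − (26.391·0.12729 − 4.1322·1.9169e-06)/(22.259)] = 1.62·0.84908 = 1.3755 mg/L.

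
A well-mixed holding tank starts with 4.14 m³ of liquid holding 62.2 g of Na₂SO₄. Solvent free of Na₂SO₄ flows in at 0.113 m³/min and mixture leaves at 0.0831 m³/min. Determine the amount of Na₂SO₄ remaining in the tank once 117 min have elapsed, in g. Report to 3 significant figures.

11.3 g

Total volume: dV/dt = Q_in − Q_out = 0.029900 m³/min, so V(t) = 4.14 + 0.029900 t and V(117) = 7.6383 m³.
Solute balance: dm/dt = 0 − Q_out C = −Q_out m/V(t).
dm/m = −Q_out dt/(V₀ + 0.029900 t); integrating gives ln(m/m₀) = −(Q_out/(Q_in−Q_out)) ln(V/V₀).
m = m₀ (V₀/V)^(Q_out/(Q_in−Q_out)) = 62.2 × (4.14/7.6383)^(2.7793) = 11.337 g.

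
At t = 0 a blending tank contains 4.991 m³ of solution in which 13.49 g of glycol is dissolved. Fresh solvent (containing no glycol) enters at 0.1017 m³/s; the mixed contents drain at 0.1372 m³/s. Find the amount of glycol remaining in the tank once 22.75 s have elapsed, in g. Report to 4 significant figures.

Let m(t) be the amount of glycol. Volume: V(t) = V₀ + (Q_in − Q_out) t = 4.991 − 0.0355000 t; V(22.75) = 4.18337 m³.
No glycol enters, so dm/dt = −Q_out · (m/V).
dm/m = −Q_out dt/(V₀ − 0.0355000 t); integrating gives ln(m/m₀) = −(Q_out/(Q_in−Q_out)) ln(V/V₀).
m = m₀ (V₀/V)^(Q_out/(Q_in−Q_out)) = 13.49 × (4.991/4.18337)^(-3.86479) = 6.81921 g.

6.819 g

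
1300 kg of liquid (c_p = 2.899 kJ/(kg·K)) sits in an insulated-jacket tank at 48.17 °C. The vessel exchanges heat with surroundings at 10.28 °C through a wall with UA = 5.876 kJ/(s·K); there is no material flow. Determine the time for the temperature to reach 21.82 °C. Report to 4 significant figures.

762.5 s

Lumped-capacitance energy balance: M c_p dT/dt = UA(T_amb − T).
τ = M c_p/UA = 641.372 s; T_ss = T_amb = 10.2800 °C.
T(t) = T_ss + (T₀ − T_ss)e^(−t/τ); set T = 21.82:
t = −τ ln[(T − T_ss)/(T₀ − T_ss)] = −641.372 · ln(0.304566) = 762.506 s.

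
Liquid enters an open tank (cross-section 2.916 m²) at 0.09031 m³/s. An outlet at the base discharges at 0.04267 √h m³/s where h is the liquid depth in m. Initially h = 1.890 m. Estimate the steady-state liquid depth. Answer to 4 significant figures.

4.479 m

Level balance: A dh/dt = 0.09031 − 0.04267 √h. Setting dh/dt = 0:
Q_in = 0.04267 √h_ss ⇒ √h_ss = 0.09031/0.04267 = 2.11648.
h_ss = 2.11648² = 4.47947 m. (Since h₀ = 1.890 m < h_ss, the level will rise toward this value.)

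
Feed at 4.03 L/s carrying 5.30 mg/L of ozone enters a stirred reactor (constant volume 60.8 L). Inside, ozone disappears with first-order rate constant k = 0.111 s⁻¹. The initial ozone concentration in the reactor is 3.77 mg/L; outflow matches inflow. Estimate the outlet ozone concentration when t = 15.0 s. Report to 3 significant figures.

2.11 mg/L

V dC/dt = Q(C_in − C) − k V C.
dC/dt = (Q/V) C_in − (Q/V + k) C; effective rate a = Q/V + k = 0.066283 + 0.111 = 0.17728 s⁻¹.
C_ss = Q C_in/(Q + kV) = 1.9816 mg/L; C(t) = C_ss + (C₀ − C_ss) e^(−a t).
C(15.0) = 1.9816 + (1.7884)·e^(−0.17728·15.0) = 1.9816 + (1.7884)·0.070001 = 2.1068 mg/L.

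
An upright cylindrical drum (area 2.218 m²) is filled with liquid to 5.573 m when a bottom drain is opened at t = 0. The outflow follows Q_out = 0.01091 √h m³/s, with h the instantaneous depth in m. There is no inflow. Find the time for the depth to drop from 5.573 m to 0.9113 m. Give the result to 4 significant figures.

571.7 s

With no inflow, A dh/dt = −0.01091 √h.
∫ h^(−1/2) dh = −(0.01091/A) ∫ dt, giving 2√h = 2√h₀ − (0.01091/A) t.
t = 2A(√h₀ − √h)/0.01091 = 2·2.218·(√5.573 − √0.9113)/0.01091
  = 4.43600 × (2.36072 − 0.954620) / 0.01091 = 571.719 s.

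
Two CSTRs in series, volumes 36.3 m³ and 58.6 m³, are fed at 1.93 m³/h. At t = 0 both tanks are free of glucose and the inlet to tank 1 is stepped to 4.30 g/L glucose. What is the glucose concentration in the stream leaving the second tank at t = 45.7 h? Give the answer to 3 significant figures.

Each tank obeys Vᵢ dCᵢ/dt = Q(Cᵢ₋₁ − Cᵢ), so τᵢ = Vᵢ/Q.
τ₁ = 36.3/1.93 = 18.808 h; τ₂ = 58.6/1.93 = 30.363 h.
Solving the cascade with C₁(0)=C₂(0)=0 gives C₂(t) = C_in[1 − (τ₁ e^(−t/τ₁) − τ₂ e^(−t/τ₂))/(τ₁ − τ₂)].
At t = 45.7: e^(−t/τ₁) = 0.088056, e^(−t/τ₂) = 0.22199.
C₂ = 4.30·[1 − (18.808·0.088056 − 30.363·0.22199)/(-11.554)] = 4.30·0.56000 = 2.4080 g/L.

2.41 g/L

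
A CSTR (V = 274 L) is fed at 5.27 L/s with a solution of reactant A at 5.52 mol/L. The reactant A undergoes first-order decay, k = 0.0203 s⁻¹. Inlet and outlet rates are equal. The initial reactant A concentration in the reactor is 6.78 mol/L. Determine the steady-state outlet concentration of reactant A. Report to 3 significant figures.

V dC/dt = Q(C_in − C) − k V C.
At steady state: 0 = Q C_in − (Q + kV) C_ss, so C_ss = Q C_in/(Q + kV).
C_ss = 5.27·5.52/(5.27 + 0.0203·274) = 29.090/10.832 = 2.6855 mol/L.

2.69 mol/L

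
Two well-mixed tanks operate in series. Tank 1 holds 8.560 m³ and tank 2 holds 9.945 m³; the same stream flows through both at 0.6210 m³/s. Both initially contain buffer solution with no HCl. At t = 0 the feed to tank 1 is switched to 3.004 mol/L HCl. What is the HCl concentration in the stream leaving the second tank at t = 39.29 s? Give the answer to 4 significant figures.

Time constants: τᵢ = Vᵢ/Q for each well-mixed tank.
τ₁ = 8.560/0.6210 = 13.7842 s; τ₂ = 9.945/0.6210 = 16.0145 s.
Solving the cascade with C₁(0)=C₂(0)=0 gives C₂(t) = C_in[1 − (τ₁ e^(−t/τ₁) − τ₂ e^(−t/τ₂))/(τ₁ − τ₂)].
At t = 39.29: e^(−t/τ₁) = 0.0578234, e^(−t/τ₂) = 0.0860005.
C₂ = 3.004·[1 − (13.7842·0.0578234 − 16.0145·0.0860005)/(-2.23027)] = 3.004·0.739851 = 2.22251 mol/L.

2.223 mol/L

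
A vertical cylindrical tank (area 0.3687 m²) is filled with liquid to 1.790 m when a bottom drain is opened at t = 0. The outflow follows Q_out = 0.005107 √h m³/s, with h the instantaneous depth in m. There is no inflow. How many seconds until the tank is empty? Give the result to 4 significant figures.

193.2 s

Mass balance (ρ constant): A dh/dt = −0.005107 √h.
This is separable: 2 d(√h)/dt = −0.005107/A, so √h = √h₀ − (0.005107/(2A)) t.
Set h = 0: 2√h₀ = (0.005107/A) t_empty ⇒ t_empty = 2A√h₀/0.005107.
t_empty = 2·0.3687·√1.790/0.005107 = 0.737400·1.33791/0.005107 = 193.181 s.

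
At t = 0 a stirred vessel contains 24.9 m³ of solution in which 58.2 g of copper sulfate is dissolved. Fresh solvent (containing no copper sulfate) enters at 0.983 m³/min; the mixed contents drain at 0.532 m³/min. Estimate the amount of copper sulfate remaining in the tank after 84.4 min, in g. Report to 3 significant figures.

Let m(t) be the amount of copper sulfate. Volume: V(t) = V₀ + (Q_in − Q_out) t = 24.9 + 0.45100 t; V(84.4) = 62.964 m³.
Species balance (pure solvent in): dm/dt = −Q_out · m/V(t).
Separate: dm/m = −Q_out dt/V(t) ⇒ ln(m/m₀) = −(Q_out/(Q_in−Q_out)) ln(V/V₀).
m = m₀ (V₀/V)^(Q_out/(Q_in−Q_out)) = 58.2 × (24.9/62.964)^(1.1796) = 19.483 g.

19.5 g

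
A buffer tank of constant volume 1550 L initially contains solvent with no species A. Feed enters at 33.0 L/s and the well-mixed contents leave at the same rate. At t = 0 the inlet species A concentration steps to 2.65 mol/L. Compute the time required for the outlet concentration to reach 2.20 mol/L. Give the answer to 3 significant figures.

83.3 s

Species balance: V dC/dt = Q(C_in − C) ⇒ τ = V/Q = 46.970 s.
C(t) = C_in + (C₀ − C_in) e^(−t/τ). Set C = 2.20 and solve for t:
e^(−t/τ) = (C − C_in)/(C₀ − C_in) = (2.20 − 2.65)/(0 − 2.65) = 0.16981
t = −τ ln(…) = 46.970 × 1.7731 = 83.280 s.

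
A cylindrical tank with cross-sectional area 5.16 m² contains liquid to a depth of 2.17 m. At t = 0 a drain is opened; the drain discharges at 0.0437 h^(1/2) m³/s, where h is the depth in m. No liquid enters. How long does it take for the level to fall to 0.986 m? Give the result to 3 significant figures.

113 s

A dh/dt = −Q_out = −0.0437 √h.
∫ h^(−1/2) dh = −(0.0437/A) ∫ dt, giving 2√h = 2√h₀ − (0.0437/A) t.
t = 2A(√h₀ − √h)/0.0437 = 2·5.16·(√2.17 − √0.986)/0.0437
  = 10.320 × (1.4731 − 0.99298) / 0.0437 = 113.38 s.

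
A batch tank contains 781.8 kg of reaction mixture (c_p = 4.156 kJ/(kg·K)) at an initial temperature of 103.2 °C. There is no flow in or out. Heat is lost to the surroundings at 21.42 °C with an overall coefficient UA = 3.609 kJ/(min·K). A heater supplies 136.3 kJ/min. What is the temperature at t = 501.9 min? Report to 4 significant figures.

84.39 °C

Lumped-capacitance energy balance: M c_p dT/dt = UA(T_amb − T) + Q̇.
dT/dt = (T_ss − T)/τ with T_ss = T_amb + Q̇/UA = 21.42 + 136.3/3.609 = 59.1867 °C, τ = M c_p/UA = 781.8·4.156/3.609 = 900.294 min.
Solution: T(t) = T_ss + (T₀ − T_ss) e^(−t/τ).
T(501.9) = 59.1867 + (44.0133)·0.572648 = 84.3908 °C.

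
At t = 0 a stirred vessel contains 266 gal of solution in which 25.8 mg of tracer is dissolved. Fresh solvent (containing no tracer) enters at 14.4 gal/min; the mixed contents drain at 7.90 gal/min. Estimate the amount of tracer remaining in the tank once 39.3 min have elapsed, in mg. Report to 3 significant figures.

11.4 mg

Let m(t) be the amount of tracer. Volume: V(t) = V₀ + (Q_in − Q_out) t = 266 + 6.5000 t; V(39.3) = 521.45 gal.
Solute balance: dm/dt = 0 − Q_out C = −Q_out m/V(t).
Separate: dm/m = −Q_out dt/V(t) ⇒ ln(m/m₀) = −(Q_out/(Q_in−Q_out)) ln(V/V₀).
m = m₀ (V₀/V)^(Q_out/(Q_in−Q_out)) = 25.8 × (266/521.45)^(1.2154) = 11.385 mg.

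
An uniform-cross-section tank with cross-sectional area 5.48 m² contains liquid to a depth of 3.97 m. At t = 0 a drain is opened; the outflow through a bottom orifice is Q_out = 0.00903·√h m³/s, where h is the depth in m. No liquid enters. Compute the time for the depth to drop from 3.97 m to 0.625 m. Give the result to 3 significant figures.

Unsteady balance on liquid volume: A dh/dt = −0.00903 √h.
Separate and integrate: 2(√h − √h₀) = −(0.00903/A) t.
t = 2A(√h₀ − √h)/0.00903 = 2·5.48·(√3.97 − √0.625)/0.00903
  = 10.960 × (1.9925 − 0.79057) / 0.00903 = 1458.8 s.

1460 s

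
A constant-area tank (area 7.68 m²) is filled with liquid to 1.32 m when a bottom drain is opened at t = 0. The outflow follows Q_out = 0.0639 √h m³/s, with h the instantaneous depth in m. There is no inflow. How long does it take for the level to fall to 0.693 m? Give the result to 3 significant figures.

76.1 s

A dh/dt = −Q_out = −0.0639 √h.
∫ h^(−1/2) dh = −(0.0639/A) ∫ dt, giving 2√h = 2√h₀ − (0.0639/A) t.
t = 2A(√h₀ − √h)/0.0639 = 2·7.68·(√1.32 − √0.693)/0.0639
  = 15.360 × (1.1489 − 0.83247) / 0.0639 = 76.066 s.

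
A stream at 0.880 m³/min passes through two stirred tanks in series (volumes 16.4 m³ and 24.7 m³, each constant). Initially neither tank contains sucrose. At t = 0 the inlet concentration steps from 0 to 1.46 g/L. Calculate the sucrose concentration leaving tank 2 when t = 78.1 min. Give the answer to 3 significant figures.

1.23 g/L

Each tank obeys Vᵢ dCᵢ/dt = Q(Cᵢ₋₁ − Cᵢ), so τᵢ = Vᵢ/Q.
τ₁ = 16.4/0.880 = 18.636 min; τ₂ = 24.7/0.880 = 28.068 min.
Solving the cascade with C₁(0)=C₂(0)=0 gives C₂(t) = C_in[1 − (τ₁ e^(−t/τ₁) − τ₂ e^(−t/τ₂))/(τ₁ − τ₂)].
At t = 78.1: e^(−t/τ₁) = 0.015135, e^(−t/τ₂) = 0.061883.
C₂ = 1.46·[1 − (18.636·0.015135 − 28.068·0.061883)/(-9.4318)] = 1.46·0.84575 = 1.2348 g/L.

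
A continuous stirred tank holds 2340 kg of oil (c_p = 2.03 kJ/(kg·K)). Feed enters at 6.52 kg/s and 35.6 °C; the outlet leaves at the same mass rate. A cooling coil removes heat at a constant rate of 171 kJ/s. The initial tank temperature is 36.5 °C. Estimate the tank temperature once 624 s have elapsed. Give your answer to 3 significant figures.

First-law balance (no shaft work): M c_p dT/dt = ṁ c_p (T_in − T) − 171.
τ = M/ṁ = 358.90 s; T_ss = T_in − Q̇/(ṁ c_p) = 35.6 − 171/(6.52·2.03) = 22.680 °C.
T approaches T_ss exponentially: T(t) = T_ss + (T₀ − T_ss) e^(−t/τ).
T(624) = 22.680 + (13.820)·e^(−624/358.90) = 22.680 + (13.820)·0.17575 = 25.109 °C.

25.1 °C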